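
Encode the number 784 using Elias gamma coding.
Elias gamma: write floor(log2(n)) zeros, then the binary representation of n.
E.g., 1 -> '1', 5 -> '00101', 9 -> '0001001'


num_bits = floor(log2(784)) + 1 = 10
leading_zeros = num_bits - 1 = 9
binary(784) = 1100010000

Elias gamma(784) = '000000000' + '1100010000' = 0000000001100010000 (19 bits)


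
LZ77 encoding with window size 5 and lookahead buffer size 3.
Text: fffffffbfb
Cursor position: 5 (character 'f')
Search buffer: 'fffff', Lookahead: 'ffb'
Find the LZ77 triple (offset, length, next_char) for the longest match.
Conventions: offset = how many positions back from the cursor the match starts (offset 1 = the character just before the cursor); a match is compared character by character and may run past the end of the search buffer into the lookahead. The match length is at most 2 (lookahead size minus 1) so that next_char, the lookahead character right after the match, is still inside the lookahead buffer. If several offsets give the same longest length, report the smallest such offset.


Try each offset into the search buffer:
  offset=1 (pos 4, char 'f'): match length 2
  offset=2 (pos 3, char 'f'): match length 2
  offset=3 (pos 2, char 'f'): match length 2
  offset=4 (pos 1, char 'f'): match length 2
  offset=5 (pos 0, char 'f'): match length 2
Longest match has length 2, found at offsets 1, 2, 3, 4, 5; take the smallest, offset 1.
next_char = character at position 5 + 2 = 7 -> 'b'

Best match: offset=1, length=2 (matching 'ff' starting at position 4)
LZ77 triple: (1, 2, 'b')


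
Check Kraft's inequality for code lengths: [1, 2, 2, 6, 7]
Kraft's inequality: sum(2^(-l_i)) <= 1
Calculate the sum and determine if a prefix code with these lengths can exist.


Sum = 2^(-1) + 2^(-2) + 2^(-2) + 2^(-6) + 2^(-7)
    = 0.5 + 0.25 + 0.25 + 0.015625 + 0.0078125
    = 131/128 = 1.0234375
Since 1.0234375 > 1, Kraft's inequality is NOT satisfied.
A prefix code with these lengths CANNOT exist.

Kraft sum = 1.0234375. Not satisfied.


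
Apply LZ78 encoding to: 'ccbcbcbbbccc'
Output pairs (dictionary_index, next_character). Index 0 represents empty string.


LZ78 encoding steps:
Dictionary: {0: ''}
Step 1: w='' (idx 0), next='c' -> output (0, 'c'), add 'c' as idx 1
Step 2: w='c' (idx 1), next='b' -> output (1, 'b'), add 'cb' as idx 2
Step 3: w='cb' (idx 2), next='c' -> output (2, 'c'), add 'cbc' as idx 3
Step 4: w='' (idx 0), next='b' -> output (0, 'b'), add 'b' as idx 4
Step 5: w='b' (idx 4), next='b' -> output (4, 'b'), add 'bb' as idx 5
Step 6: w='c' (idx 1), next='c' -> output (1, 'c'), add 'cc' as idx 6
Step 7: w='c' (idx 1), end of input -> output (1, '')


Encoded: [(0, 'c'), (1, 'b'), (2, 'c'), (0, 'b'), (4, 'b'), (1, 'c'), (1, '')]


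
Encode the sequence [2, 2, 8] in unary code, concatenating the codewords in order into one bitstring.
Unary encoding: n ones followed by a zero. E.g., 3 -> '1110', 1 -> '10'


Encode each number as n ones followed by a terminating 0:
  2 -> 110 (3 bits)
  2 -> 110 (3 bits)
  8 -> 111111110 (9 bits)
Total length = 3 + 3 + 9 = 15 bits.

Unary([2, 2, 8]) = 110110111111110 (15 bits)


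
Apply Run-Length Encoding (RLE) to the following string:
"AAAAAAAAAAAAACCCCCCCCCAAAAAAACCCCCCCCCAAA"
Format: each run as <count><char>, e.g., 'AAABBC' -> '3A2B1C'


Scanning runs left to right:
  i=0: run of 'A' x 13 -> '13A'
  i=13: run of 'C' x 9 -> '9C'
  i=22: run of 'A' x 7 -> '7A'
  i=29: run of 'C' x 9 -> '9C'
  i=38: run of 'A' x 3 -> '3A'

RLE = 13A9C7A9C3A


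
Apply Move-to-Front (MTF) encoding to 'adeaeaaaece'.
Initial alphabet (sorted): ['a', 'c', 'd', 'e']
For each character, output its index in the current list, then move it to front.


MTF encoding:
'a': index 0 in ['a', 'c', 'd', 'e'] -> ['a', 'c', 'd', 'e']
'd': index 2 in ['a', 'c', 'd', 'e'] -> ['d', 'a', 'c', 'e']
'e': index 3 in ['d', 'a', 'c', 'e'] -> ['e', 'd', 'a', 'c']
'a': index 2 in ['e', 'd', 'a', 'c'] -> ['a', 'e', 'd', 'c']
'e': index 1 in ['a', 'e', 'd', 'c'] -> ['e', 'a', 'd', 'c']
'a': index 1 in ['e', 'a', 'd', 'c'] -> ['a', 'e', 'd', 'c']
'a': index 0 in ['a', 'e', 'd', 'c'] -> ['a', 'e', 'd', 'c']
'a': index 0 in ['a', 'e', 'd', 'c'] -> ['a', 'e', 'd', 'c']
'e': index 1 in ['a', 'e', 'd', 'c'] -> ['e', 'a', 'd', 'c']
'c': index 3 in ['e', 'a', 'd', 'c'] -> ['c', 'e', 'a', 'd']
'e': index 1 in ['c', 'e', 'a', 'd'] -> ['e', 'c', 'a', 'd']


Output: [0, 2, 3, 2, 1, 1, 0, 0, 1, 3, 1]


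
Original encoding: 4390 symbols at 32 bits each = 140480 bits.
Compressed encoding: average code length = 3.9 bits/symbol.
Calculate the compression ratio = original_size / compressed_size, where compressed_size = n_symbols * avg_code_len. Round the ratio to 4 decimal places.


original_size = n_symbols * orig_bits = 4390 * 32 = 140480 bits
compressed_size = n_symbols * avg_code_len = 4390 * 3.9 = 17121.0 bits
ratio = original_size / compressed_size = 140480 / 17121.0 = 8.2051

Compression ratio = 8.2051


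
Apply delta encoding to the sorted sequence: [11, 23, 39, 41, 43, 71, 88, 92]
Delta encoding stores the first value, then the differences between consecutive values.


First value: 11
Deltas:
  23 - 11 = 12
  39 - 23 = 16
  41 - 39 = 2
  43 - 41 = 2
  71 - 43 = 28
  88 - 71 = 17
  92 - 88 = 4


Delta encoded: [11, 12, 16, 2, 2, 28, 17, 4]


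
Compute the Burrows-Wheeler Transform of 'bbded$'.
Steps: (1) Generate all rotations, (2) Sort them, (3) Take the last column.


Rotations (sorted):
  0: $bbded -> last char: d
  1: bbded$ -> last char: $
  2: bded$b -> last char: b
  3: d$bbde -> last char: e
  4: ded$bb -> last char: b
  5: ed$bbd -> last char: d


BWT = d$bebd


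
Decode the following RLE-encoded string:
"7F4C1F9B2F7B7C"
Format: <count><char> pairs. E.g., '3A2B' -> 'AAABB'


Expanding each <count><char> pair:
  7F -> 'FFFFFFF'
  4C -> 'CCCC'
  1F -> 'F'
  9B -> 'BBBBBBBBB'
  2F -> 'FF'
  7B -> 'BBBBBBB'
  7C -> 'CCCCCCC'

Decoded = FFFFFFFCCCCFBBBBBBBBBFFBBBBBBBCCCCCCC


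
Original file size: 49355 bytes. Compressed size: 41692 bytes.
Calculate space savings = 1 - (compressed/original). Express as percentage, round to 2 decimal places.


ratio = compressed/original = 41692/49355 = 0.844737
savings = 1 - ratio = 1 - 0.844737 = 0.155263
as a percentage: 0.155263 * 100 = 15.53%

Space savings = 1 - 41692/49355 = 15.53%


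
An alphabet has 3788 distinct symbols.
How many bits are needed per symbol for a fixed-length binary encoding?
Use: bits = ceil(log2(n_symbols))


log2(3788) = 11.8872
Bracket: 2^11 = 2048 < 3788 <= 2^12 = 4096
So ceil(log2(3788)) = 12

bits = ceil(log2(3788)) = ceil(11.8872) = 12 bits


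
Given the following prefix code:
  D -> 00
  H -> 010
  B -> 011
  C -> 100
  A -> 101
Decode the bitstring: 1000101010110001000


Decoding step by step:
Bits 100 -> C
Bits 010 -> H
Bits 101 -> A
Bits 011 -> B
Bits 00 -> D
Bits 010 -> H
Bits 00 -> D


Decoded message: CHABDHD


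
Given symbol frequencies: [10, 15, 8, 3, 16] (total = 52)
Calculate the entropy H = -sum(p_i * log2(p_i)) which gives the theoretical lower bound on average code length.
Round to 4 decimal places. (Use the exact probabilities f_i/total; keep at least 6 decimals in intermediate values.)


Per-symbol terms -p_i * log2(p_i) with p_i = f_i/52:
  p = 10/52 = 0.192308: log2(p) = -2.378512, -p*log2(p) = 0.457406
  p = 15/52 = 0.288462: log2(p) = -1.793549, -p*log2(p) = 0.517370
  p = 8/52 = 0.153846: log2(p) = -2.700440, -p*log2(p) = 0.415452
  p = 3/52 = 0.057692: log2(p) = -4.115477, -p*log2(p) = 0.237431
  p = 16/52 = 0.307692: log2(p) = -1.700440, -p*log2(p) = 0.523212
H = 0.457406 + 0.517370 + 0.415452 + 0.237431 + 0.523212 = 2.150871

H = 2.1509 bits/symbol


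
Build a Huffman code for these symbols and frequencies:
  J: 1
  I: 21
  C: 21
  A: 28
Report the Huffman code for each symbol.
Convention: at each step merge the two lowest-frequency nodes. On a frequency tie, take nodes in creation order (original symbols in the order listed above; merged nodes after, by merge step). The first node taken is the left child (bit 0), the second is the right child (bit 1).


Huffman tree construction:
Step 1: Merge J(1) + I(21) = 22
Step 2: Merge C(21) + (J+I)(22) = 43
Step 3: Merge A(28) + (C+(J+I))(43) = 71
Read each symbol's code off the tree from the root (left child = 0, right child = 1).

Codes:
  J: 110 (length 3)
  I: 111 (length 3)
  C: 10 (length 2)
  A: 0 (length 1)
Average code length: 136/71 = 1.9155 bits/symbol


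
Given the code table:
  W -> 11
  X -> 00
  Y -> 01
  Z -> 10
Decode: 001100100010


Decoding:
00 -> X
11 -> W
00 -> X
10 -> Z
00 -> X
10 -> Z


Result: XWXZXZ


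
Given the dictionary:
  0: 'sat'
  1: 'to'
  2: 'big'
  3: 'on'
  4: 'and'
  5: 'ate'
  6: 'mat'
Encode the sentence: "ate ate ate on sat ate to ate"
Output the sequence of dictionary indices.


Look up each word in the dictionary:
  'ate' -> 5
  'ate' -> 5
  'ate' -> 5
  'on' -> 3
  'sat' -> 0
  'ate' -> 5
  'to' -> 1
  'ate' -> 5

Encoded: [5, 5, 5, 3, 0, 5, 1, 5]


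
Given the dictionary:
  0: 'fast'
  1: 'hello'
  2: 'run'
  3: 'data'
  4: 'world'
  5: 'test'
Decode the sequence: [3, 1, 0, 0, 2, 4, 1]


Look up each index in the dictionary:
  3 -> 'data'
  1 -> 'hello'
  0 -> 'fast'
  0 -> 'fast'
  2 -> 'run'
  4 -> 'world'
  1 -> 'hello'

Decoded: "data hello fast fast run world hello"


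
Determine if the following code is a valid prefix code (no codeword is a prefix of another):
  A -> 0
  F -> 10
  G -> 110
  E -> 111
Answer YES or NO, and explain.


Checking each pair (does one codeword prefix another?):
  A='0' vs F='10': no prefix
  A='0' vs G='110': no prefix
  A='0' vs E='111': no prefix
  F='10' vs A='0': no prefix
  F='10' vs G='110': no prefix
  F='10' vs E='111': no prefix
  G='110' vs A='0': no prefix
  G='110' vs F='10': no prefix
  G='110' vs E='111': no prefix
  E='111' vs A='0': no prefix
  E='111' vs F='10': no prefix
  E='111' vs G='110': no prefix
No violation found over all pairs.

YES -- this is a valid prefix code. No codeword is a prefix of any other codeword.


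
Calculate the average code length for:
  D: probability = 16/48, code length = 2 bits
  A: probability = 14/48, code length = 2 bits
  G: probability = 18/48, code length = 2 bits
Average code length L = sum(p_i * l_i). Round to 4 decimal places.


Weighted contributions p_i * l_i:
  D: (16/48) * 2 = 32/48
  A: (14/48) * 2 = 28/48
  G: (18/48) * 2 = 36/48
Sum = (32 + 28 + 36)/48 = 96/48

L = 96/48 = 2.0000 bits/symbol


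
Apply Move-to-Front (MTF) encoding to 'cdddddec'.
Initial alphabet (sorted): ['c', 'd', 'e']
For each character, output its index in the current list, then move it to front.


MTF encoding:
'c': index 0 in ['c', 'd', 'e'] -> ['c', 'd', 'e']
'd': index 1 in ['c', 'd', 'e'] -> ['d', 'c', 'e']
'd': index 0 in ['d', 'c', 'e'] -> ['d', 'c', 'e']
'd': index 0 in ['d', 'c', 'e'] -> ['d', 'c', 'e']
'd': index 0 in ['d', 'c', 'e'] -> ['d', 'c', 'e']
'd': index 0 in ['d', 'c', 'e'] -> ['d', 'c', 'e']
'e': index 2 in ['d', 'c', 'e'] -> ['e', 'd', 'c']
'c': index 2 in ['e', 'd', 'c'] -> ['c', 'e', 'd']


Output: [0, 1, 0, 0, 0, 0, 2, 2]


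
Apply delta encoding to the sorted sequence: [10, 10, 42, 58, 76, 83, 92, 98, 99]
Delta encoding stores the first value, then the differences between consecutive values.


First value: 10
Deltas:
  10 - 10 = 0
  42 - 10 = 32
  58 - 42 = 16
  76 - 58 = 18
  83 - 76 = 7
  92 - 83 = 9
  98 - 92 = 6
  99 - 98 = 1


Delta encoded: [10, 0, 32, 16, 18, 7, 9, 6, 1]


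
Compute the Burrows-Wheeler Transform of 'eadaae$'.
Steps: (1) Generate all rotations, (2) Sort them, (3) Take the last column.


Rotations (sorted):
  0: $eadaae -> last char: e
  1: aae$ead -> last char: d
  2: adaae$e -> last char: e
  3: ae$eada -> last char: a
  4: daae$ea -> last char: a
  5: e$eadaa -> last char: a
  6: eadaae$ -> last char: $


BWT = edeaaa$


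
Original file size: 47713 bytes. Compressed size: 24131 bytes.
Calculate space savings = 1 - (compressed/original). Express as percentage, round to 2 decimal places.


ratio = compressed/original = 24131/47713 = 0.505753
savings = 1 - ratio = 1 - 0.505753 = 0.494247
as a percentage: 0.494247 * 100 = 49.42%

Space savings = 1 - 24131/47713 = 49.42%


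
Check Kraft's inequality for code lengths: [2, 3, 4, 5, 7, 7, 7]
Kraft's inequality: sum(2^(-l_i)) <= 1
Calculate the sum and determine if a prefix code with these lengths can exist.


Sum = 2^(-2) + 2^(-3) + 2^(-4) + 2^(-5) + 2^(-7) + 2^(-7) + 2^(-7)
    = 0.25 + 0.125 + 0.0625 + 0.03125 + 0.0078125 + 0.0078125 + 0.0078125
    = 63/128 = 0.4921875
Since 0.4921875 <= 1, Kraft's inequality IS satisfied.
A prefix code with these lengths CAN exist.

Kraft sum = 0.4921875. Satisfied.


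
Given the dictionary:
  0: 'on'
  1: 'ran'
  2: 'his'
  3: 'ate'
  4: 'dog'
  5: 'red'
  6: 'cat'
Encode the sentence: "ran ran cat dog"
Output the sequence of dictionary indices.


Look up each word in the dictionary:
  'ran' -> 1
  'ran' -> 1
  'cat' -> 6
  'dog' -> 4

Encoded: [1, 1, 6, 4]


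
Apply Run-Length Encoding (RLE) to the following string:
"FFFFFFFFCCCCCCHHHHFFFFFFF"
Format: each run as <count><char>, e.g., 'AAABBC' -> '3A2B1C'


Scanning runs left to right:
  i=0: run of 'F' x 8 -> '8F'
  i=8: run of 'C' x 6 -> '6C'
  i=14: run of 'H' x 4 -> '4H'
  i=18: run of 'F' x 7 -> '7F'

RLE = 8F6C4H7F


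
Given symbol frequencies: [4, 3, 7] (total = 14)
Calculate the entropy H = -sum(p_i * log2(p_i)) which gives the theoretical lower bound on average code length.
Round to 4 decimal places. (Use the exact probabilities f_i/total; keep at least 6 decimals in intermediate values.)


Per-symbol terms -p_i * log2(p_i) with p_i = f_i/14:
  p = 4/14 = 0.285714: log2(p) = -1.807355, -p*log2(p) = 0.516387
  p = 3/14 = 0.214286: log2(p) = -2.222392, -p*log2(p) = 0.476227
  p = 7/14 = 0.500000: log2(p) = -1.000000, -p*log2(p) = 0.500000
H = 0.516387 + 0.476227 + 0.500000 = 1.492614

H = 1.4926 bits/symbol


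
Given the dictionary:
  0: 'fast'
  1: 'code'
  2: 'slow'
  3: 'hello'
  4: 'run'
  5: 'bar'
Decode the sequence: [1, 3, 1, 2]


Look up each index in the dictionary:
  1 -> 'code'
  3 -> 'hello'
  1 -> 'code'
  2 -> 'slow'

Decoded: "code hello code slow"


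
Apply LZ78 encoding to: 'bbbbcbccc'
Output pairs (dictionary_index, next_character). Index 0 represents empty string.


LZ78 encoding steps:
Dictionary: {0: ''}
Step 1: w='' (idx 0), next='b' -> output (0, 'b'), add 'b' as idx 1
Step 2: w='b' (idx 1), next='b' -> output (1, 'b'), add 'bb' as idx 2
Step 3: w='b' (idx 1), next='c' -> output (1, 'c'), add 'bc' as idx 3
Step 4: w='bc' (idx 3), next='c' -> output (3, 'c'), add 'bcc' as idx 4
Step 5: w='' (idx 0), next='c' -> output (0, 'c'), add 'c' as idx 5


Encoded: [(0, 'b'), (1, 'b'), (1, 'c'), (3, 'c'), (0, 'c')]


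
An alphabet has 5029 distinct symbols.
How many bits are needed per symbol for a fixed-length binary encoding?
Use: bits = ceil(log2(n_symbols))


log2(5029) = 12.2961
Bracket: 2^12 = 4096 < 5029 <= 2^13 = 8192
So ceil(log2(5029)) = 13

bits = ceil(log2(5029)) = ceil(12.2961) = 13 bits


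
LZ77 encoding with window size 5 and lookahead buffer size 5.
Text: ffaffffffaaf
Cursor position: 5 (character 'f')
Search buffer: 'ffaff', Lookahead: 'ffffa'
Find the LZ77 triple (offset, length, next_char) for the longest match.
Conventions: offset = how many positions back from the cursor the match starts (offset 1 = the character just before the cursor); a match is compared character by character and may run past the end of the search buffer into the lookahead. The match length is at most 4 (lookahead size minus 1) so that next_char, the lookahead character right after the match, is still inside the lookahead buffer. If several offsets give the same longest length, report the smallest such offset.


Try each offset into the search buffer:
  offset=1 (pos 4, char 'f'): match length 4
  offset=2 (pos 3, char 'f'): match length 4
  offset=3 (pos 2, char 'a'): match length 0
  offset=4 (pos 1, char 'f'): match length 1
  offset=5 (pos 0, char 'f'): match length 2
Longest match has length 4, found at offsets 1, 2; take the smallest, offset 1.
next_char = character at position 5 + 4 = 9 -> 'a'

Best match: offset=1, length=4 (matching 'ffff' starting at position 4)
LZ77 triple: (1, 4, 'a')


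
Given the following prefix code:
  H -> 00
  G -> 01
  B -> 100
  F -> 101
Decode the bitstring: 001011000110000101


Decoding step by step:
Bits 00 -> H
Bits 101 -> F
Bits 100 -> B
Bits 01 -> G
Bits 100 -> B
Bits 00 -> H
Bits 101 -> F


Decoded message: HFBGBHF


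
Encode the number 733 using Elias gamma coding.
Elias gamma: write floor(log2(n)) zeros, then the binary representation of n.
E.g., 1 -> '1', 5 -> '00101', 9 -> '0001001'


num_bits = floor(log2(733)) + 1 = 10
leading_zeros = num_bits - 1 = 9
binary(733) = 1011011101

Elias gamma(733) = '000000000' + '1011011101' = 0000000001011011101 (19 bits)


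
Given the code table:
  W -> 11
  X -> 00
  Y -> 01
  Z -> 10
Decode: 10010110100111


Decoding:
10 -> Z
01 -> Y
01 -> Y
10 -> Z
10 -> Z
01 -> Y
11 -> W


Result: ZYYZZYW


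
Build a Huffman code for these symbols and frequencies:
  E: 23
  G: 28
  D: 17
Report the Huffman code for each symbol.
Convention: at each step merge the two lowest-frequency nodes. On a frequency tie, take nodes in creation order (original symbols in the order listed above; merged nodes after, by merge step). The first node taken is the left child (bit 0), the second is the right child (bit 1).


Huffman tree construction:
Step 1: Merge D(17) + E(23) = 40
Step 2: Merge G(28) + (D+E)(40) = 68
Read each symbol's code off the tree from the root (left child = 0, right child = 1).

Codes:
  E: 11 (length 2)
  G: 0 (length 1)
  D: 10 (length 2)
Average code length: 108/68 = 1.5882 bits/symbol


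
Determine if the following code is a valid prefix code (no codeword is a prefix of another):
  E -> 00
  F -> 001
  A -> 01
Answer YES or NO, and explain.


Checking each pair (does one codeword prefix another?):
  E='00' vs F='001': prefix -- VIOLATION

NO -- this is NOT a valid prefix code. E (00) is a prefix of F (001).


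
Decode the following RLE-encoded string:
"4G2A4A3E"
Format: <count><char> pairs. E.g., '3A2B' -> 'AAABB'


Expanding each <count><char> pair:
  4G -> 'GGGG'
  2A -> 'AA'
  4A -> 'AAAA'
  3E -> 'EEE'

Decoded = GGGGAAAAAAEEE


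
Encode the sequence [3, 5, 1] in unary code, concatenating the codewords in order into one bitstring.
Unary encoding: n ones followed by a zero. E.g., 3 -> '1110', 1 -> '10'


Encode each number as n ones followed by a terminating 0:
  3 -> 1110 (4 bits)
  5 -> 111110 (6 bits)
  1 -> 10 (2 bits)
Total length = 4 + 6 + 2 = 12 bits.

Unary([3, 5, 1]) = 111011111010 (12 bits)


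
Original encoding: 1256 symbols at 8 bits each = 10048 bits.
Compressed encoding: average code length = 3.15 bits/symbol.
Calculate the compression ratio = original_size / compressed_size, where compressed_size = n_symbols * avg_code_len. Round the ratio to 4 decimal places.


original_size = n_symbols * orig_bits = 1256 * 8 = 10048 bits
compressed_size = n_symbols * avg_code_len = 1256 * 3.15 = 3956.4 bits
ratio = original_size / compressed_size = 10048 / 3956.4 = 2.5397

Compression ratio = 2.5397


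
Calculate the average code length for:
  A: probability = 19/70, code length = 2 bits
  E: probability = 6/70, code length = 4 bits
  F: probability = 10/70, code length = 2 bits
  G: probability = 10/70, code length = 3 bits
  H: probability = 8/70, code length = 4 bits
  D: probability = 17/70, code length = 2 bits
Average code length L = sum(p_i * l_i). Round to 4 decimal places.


Weighted contributions p_i * l_i:
  A: (19/70) * 2 = 38/70
  E: (6/70) * 4 = 24/70
  F: (10/70) * 2 = 20/70
  G: (10/70) * 3 = 30/70
  H: (8/70) * 4 = 32/70
  D: (17/70) * 2 = 34/70
Sum = (38 + 24 + 20 + 30 + 32 + 34)/70 = 178/70

L = 178/70 = 2.5429 bits/symbol


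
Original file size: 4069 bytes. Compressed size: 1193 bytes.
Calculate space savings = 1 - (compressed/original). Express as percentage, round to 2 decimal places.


ratio = compressed/original = 1193/4069 = 0.293192
savings = 1 - ratio = 1 - 0.293192 = 0.706808
as a percentage: 0.706808 * 100 = 70.68%

Space savings = 1 - 1193/4069 = 70.68%


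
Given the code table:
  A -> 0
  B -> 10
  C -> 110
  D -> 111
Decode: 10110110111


Decoding:
10 -> B
110 -> C
110 -> C
111 -> D


Result: BCCD


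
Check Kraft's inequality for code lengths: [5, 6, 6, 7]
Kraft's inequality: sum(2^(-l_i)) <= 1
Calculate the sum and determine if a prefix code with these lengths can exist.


Sum = 2^(-5) + 2^(-6) + 2^(-6) + 2^(-7)
    = 0.03125 + 0.015625 + 0.015625 + 0.0078125
    = 9/128 = 0.0703125
Since 0.0703125 <= 1, Kraft's inequality IS satisfied.
A prefix code with these lengths CAN exist.

Kraft sum = 0.0703125. Satisfied.


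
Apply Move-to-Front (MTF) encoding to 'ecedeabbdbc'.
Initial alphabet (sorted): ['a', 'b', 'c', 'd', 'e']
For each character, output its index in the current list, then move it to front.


MTF encoding:
'e': index 4 in ['a', 'b', 'c', 'd', 'e'] -> ['e', 'a', 'b', 'c', 'd']
'c': index 3 in ['e', 'a', 'b', 'c', 'd'] -> ['c', 'e', 'a', 'b', 'd']
'e': index 1 in ['c', 'e', 'a', 'b', 'd'] -> ['e', 'c', 'a', 'b', 'd']
'd': index 4 in ['e', 'c', 'a', 'b', 'd'] -> ['d', 'e', 'c', 'a', 'b']
'e': index 1 in ['d', 'e', 'c', 'a', 'b'] -> ['e', 'd', 'c', 'a', 'b']
'a': index 3 in ['e', 'd', 'c', 'a', 'b'] -> ['a', 'e', 'd', 'c', 'b']
'b': index 4 in ['a', 'e', 'd', 'c', 'b'] -> ['b', 'a', 'e', 'd', 'c']
'b': index 0 in ['b', 'a', 'e', 'd', 'c'] -> ['b', 'a', 'e', 'd', 'c']
'd': index 3 in ['b', 'a', 'e', 'd', 'c'] -> ['d', 'b', 'a', 'e', 'c']
'b': index 1 in ['d', 'b', 'a', 'e', 'c'] -> ['b', 'd', 'a', 'e', 'c']
'c': index 4 in ['b', 'd', 'a', 'e', 'c'] -> ['c', 'b', 'd', 'a', 'e']


Output: [4, 3, 1, 4, 1, 3, 4, 0, 3, 1, 4]


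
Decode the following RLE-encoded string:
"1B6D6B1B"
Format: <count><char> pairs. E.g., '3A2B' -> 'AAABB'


Expanding each <count><char> pair:
  1B -> 'B'
  6D -> 'DDDDDD'
  6B -> 'BBBBBB'
  1B -> 'B'

Decoded = BDDDDDDBBBBBBB


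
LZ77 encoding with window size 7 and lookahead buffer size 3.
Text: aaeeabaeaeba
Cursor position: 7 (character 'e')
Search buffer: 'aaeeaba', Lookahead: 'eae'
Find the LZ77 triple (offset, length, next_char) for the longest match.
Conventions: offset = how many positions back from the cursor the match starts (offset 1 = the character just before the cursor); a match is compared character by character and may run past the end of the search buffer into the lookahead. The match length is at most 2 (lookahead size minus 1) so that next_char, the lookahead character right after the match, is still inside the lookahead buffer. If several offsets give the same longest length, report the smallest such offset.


Try each offset into the search buffer:
  offset=1 (pos 6, char 'a'): match length 0
  offset=2 (pos 5, char 'b'): match length 0
  offset=3 (pos 4, char 'a'): match length 0
  offset=4 (pos 3, char 'e'): match length 2
  offset=5 (pos 2, char 'e'): match length 1
  offset=6 (pos 1, char 'a'): match length 0
  offset=7 (pos 0, char 'a'): match length 0
Longest match has length 2 at offset 4.
next_char = character at position 7 + 2 = 9 -> 'e'

Best match: offset=4, length=2 (matching 'ea' starting at position 3)
LZ77 triple: (4, 2, 'e')


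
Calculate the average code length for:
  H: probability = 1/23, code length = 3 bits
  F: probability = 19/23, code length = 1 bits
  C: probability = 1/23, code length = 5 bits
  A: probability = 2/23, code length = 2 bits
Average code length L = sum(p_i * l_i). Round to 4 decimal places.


Weighted contributions p_i * l_i:
  H: (1/23) * 3 = 3/23
  F: (19/23) * 1 = 19/23
  C: (1/23) * 5 = 5/23
  A: (2/23) * 2 = 4/23
Sum = (3 + 19 + 5 + 4)/23 = 31/23

L = 31/23 = 1.3478 bits/symbol


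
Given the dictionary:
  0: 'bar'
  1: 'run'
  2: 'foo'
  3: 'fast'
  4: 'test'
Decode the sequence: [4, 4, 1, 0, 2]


Look up each index in the dictionary:
  4 -> 'test'
  4 -> 'test'
  1 -> 'run'
  0 -> 'bar'
  2 -> 'foo'

Decoded: "test test run bar foo"


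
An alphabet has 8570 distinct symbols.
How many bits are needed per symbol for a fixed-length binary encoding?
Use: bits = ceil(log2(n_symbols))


log2(8570) = 13.0651
Bracket: 2^13 = 8192 < 8570 <= 2^14 = 16384
So ceil(log2(8570)) = 14

bits = ceil(log2(8570)) = ceil(13.0651) = 14 bits


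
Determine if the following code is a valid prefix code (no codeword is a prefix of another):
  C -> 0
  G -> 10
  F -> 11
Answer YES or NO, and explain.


Checking each pair (does one codeword prefix another?):
  C='0' vs G='10': no prefix
  C='0' vs F='11': no prefix
  G='10' vs C='0': no prefix
  G='10' vs F='11': no prefix
  F='11' vs C='0': no prefix
  F='11' vs G='10': no prefix
No violation found over all pairs.

YES -- this is a valid prefix code. No codeword is a prefix of any other codeword.


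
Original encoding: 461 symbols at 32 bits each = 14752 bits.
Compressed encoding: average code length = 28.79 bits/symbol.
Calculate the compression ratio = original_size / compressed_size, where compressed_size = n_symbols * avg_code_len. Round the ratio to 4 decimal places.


original_size = n_symbols * orig_bits = 461 * 32 = 14752 bits
compressed_size = n_symbols * avg_code_len = 461 * 28.79 = 13272.19 bits
ratio = original_size / compressed_size = 14752 / 13272.19 = 1.1115

Compression ratio = 1.1115


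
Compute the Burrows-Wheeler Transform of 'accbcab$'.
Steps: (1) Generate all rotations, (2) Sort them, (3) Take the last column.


Rotations (sorted):
  0: $accbcab -> last char: b
  1: ab$accbc -> last char: c
  2: accbcab$ -> last char: $
  3: b$accbca -> last char: a
  4: bcab$acc -> last char: c
  5: cab$accb -> last char: b
  6: cbcab$ac -> last char: c
  7: ccbcab$a -> last char: a


BWT = bc$acbca


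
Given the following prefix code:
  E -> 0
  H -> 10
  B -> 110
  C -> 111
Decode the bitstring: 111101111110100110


Decoding step by step:
Bits 111 -> C
Bits 10 -> H
Bits 111 -> C
Bits 111 -> C
Bits 0 -> E
Bits 10 -> H
Bits 0 -> E
Bits 110 -> B


Decoded message: CHCCEHEB


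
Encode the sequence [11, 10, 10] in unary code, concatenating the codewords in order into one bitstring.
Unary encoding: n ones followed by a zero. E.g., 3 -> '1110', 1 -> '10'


Encode each number as n ones followed by a terminating 0:
  11 -> 111111111110 (12 bits)
  10 -> 11111111110 (11 bits)
  10 -> 11111111110 (11 bits)
Total length = 12 + 11 + 11 = 34 bits.

Unary([11, 10, 10]) = 1111111111101111111111011111111110 (34 bits)


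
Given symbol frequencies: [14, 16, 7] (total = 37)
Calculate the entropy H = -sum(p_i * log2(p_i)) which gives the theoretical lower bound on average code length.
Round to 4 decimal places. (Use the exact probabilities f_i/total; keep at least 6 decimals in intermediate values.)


Per-symbol terms -p_i * log2(p_i) with p_i = f_i/37:
  p = 14/37 = 0.378378: log2(p) = -1.402098, -p*log2(p) = 0.530524
  p = 16/37 = 0.432432: log2(p) = -1.209453, -p*log2(p) = 0.523007
  p = 7/37 = 0.189189: log2(p) = -2.402098, -p*log2(p) = 0.454451
H = 0.530524 + 0.523007 + 0.454451 = 1.507982

H = 1.508 bits/symbol


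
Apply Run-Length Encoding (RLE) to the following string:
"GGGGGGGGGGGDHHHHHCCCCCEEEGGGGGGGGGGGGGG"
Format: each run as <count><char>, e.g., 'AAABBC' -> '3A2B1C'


Scanning runs left to right:
  i=0: run of 'G' x 11 -> '11G'
  i=11: run of 'D' x 1 -> '1D'
  i=12: run of 'H' x 5 -> '5H'
  i=17: run of 'C' x 5 -> '5C'
  i=22: run of 'E' x 3 -> '3E'
  i=25: run of 'G' x 14 -> '14G'

RLE = 11G1D5H5C3E14G


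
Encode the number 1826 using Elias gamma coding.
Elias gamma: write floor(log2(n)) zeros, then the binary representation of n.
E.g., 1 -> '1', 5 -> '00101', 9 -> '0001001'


num_bits = floor(log2(1826)) + 1 = 11
leading_zeros = num_bits - 1 = 10
binary(1826) = 11100100010

Elias gamma(1826) = '0000000000' + '11100100010' = 000000000011100100010 (21 bits)


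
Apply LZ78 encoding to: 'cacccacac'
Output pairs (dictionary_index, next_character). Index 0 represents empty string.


LZ78 encoding steps:
Dictionary: {0: ''}
Step 1: w='' (idx 0), next='c' -> output (0, 'c'), add 'c' as idx 1
Step 2: w='' (idx 0), next='a' -> output (0, 'a'), add 'a' as idx 2
Step 3: w='c' (idx 1), next='c' -> output (1, 'c'), add 'cc' as idx 3
Step 4: w='c' (idx 1), next='a' -> output (1, 'a'), add 'ca' as idx 4
Step 5: w='ca' (idx 4), next='c' -> output (4, 'c'), add 'cac' as idx 5


Encoded: [(0, 'c'), (0, 'a'), (1, 'c'), (1, 'a'), (4, 'c')]


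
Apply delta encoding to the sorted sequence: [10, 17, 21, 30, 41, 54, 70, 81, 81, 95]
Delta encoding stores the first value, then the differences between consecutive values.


First value: 10
Deltas:
  17 - 10 = 7
  21 - 17 = 4
  30 - 21 = 9
  41 - 30 = 11
  54 - 41 = 13
  70 - 54 = 16
  81 - 70 = 11
  81 - 81 = 0
  95 - 81 = 14


Delta encoded: [10, 7, 4, 9, 11, 13, 16, 11, 0, 14]


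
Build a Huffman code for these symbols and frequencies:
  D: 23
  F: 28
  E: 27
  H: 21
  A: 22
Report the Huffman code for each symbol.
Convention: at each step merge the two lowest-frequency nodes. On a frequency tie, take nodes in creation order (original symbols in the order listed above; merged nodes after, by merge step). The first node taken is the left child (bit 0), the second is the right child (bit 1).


Huffman tree construction:
Step 1: Merge H(21) + A(22) = 43
Step 2: Merge D(23) + E(27) = 50
Step 3: Merge F(28) + (H+A)(43) = 71
Step 4: Merge (D+E)(50) + (F+(H+A))(71) = 121
Read each symbol's code off the tree from the root (left child = 0, right child = 1).

Codes:
  D: 00 (length 2)
  F: 10 (length 2)
  E: 01 (length 2)
  H: 110 (length 3)
  A: 111 (length 3)
Average code length: 285/121 = 2.3554 bits/symbol


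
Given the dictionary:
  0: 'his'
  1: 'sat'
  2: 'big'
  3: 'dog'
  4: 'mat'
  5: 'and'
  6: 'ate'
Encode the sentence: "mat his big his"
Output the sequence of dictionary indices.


Look up each word in the dictionary:
  'mat' -> 4
  'his' -> 0
  'big' -> 2
  'his' -> 0

Encoded: [4, 0, 2, 0]


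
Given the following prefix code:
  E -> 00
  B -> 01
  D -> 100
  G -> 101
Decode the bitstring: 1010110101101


Decoding step by step:
Bits 101 -> G
Bits 01 -> B
Bits 101 -> G
Bits 01 -> B
Bits 101 -> G


Decoded message: GBGBG


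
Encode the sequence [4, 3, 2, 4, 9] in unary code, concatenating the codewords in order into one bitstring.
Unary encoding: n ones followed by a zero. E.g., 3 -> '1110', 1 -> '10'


Encode each number as n ones followed by a terminating 0:
  4 -> 11110 (5 bits)
  3 -> 1110 (4 bits)
  2 -> 110 (3 bits)
  4 -> 11110 (5 bits)
  9 -> 1111111110 (10 bits)
Total length = 5 + 4 + 3 + 5 + 10 = 27 bits.

Unary([4, 3, 2, 4, 9]) = 111101110110111101111111110 (27 bits)


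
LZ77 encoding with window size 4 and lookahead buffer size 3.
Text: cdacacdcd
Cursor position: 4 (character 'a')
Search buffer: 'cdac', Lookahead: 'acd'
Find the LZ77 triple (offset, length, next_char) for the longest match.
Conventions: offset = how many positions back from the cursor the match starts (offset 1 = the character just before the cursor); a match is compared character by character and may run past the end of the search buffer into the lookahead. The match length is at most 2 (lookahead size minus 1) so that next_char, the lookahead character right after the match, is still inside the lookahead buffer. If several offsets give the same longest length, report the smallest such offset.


Try each offset into the search buffer:
  offset=1 (pos 3, char 'c'): match length 0
  offset=2 (pos 2, char 'a'): match length 2
  offset=3 (pos 1, char 'd'): match length 0
  offset=4 (pos 0, char 'c'): match length 0
Longest match has length 2 at offset 2.
next_char = character at position 4 + 2 = 6 -> 'd'

Best match: offset=2, length=2 (matching 'ac' starting at position 2)
LZ77 triple: (2, 2, 'd')


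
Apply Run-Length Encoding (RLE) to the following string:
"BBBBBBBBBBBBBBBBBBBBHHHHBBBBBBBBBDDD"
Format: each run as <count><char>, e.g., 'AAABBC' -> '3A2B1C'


Scanning runs left to right:
  i=0: run of 'B' x 20 -> '20B'
  i=20: run of 'H' x 4 -> '4H'
  i=24: run of 'B' x 9 -> '9B'
  i=33: run of 'D' x 3 -> '3D'

RLE = 20B4H9B3D


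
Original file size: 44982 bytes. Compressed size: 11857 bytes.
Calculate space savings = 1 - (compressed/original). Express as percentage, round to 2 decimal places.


ratio = compressed/original = 11857/44982 = 0.263594
savings = 1 - ratio = 1 - 0.263594 = 0.736406
as a percentage: 0.736406 * 100 = 73.64%

Space savings = 1 - 11857/44982 = 73.64%


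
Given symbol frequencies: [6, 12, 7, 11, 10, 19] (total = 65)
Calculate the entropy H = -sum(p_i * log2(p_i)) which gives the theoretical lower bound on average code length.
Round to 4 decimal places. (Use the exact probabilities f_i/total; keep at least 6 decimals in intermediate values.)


Per-symbol terms -p_i * log2(p_i) with p_i = f_i/65:
  p = 6/65 = 0.092308: log2(p) = -3.437405, -p*log2(p) = 0.317299
  p = 12/65 = 0.184615: log2(p) = -2.437405, -p*log2(p) = 0.449983
  p = 7/65 = 0.107692: log2(p) = -3.215013, -p*log2(p) = 0.346232
  p = 11/65 = 0.169231: log2(p) = -2.562936, -p*log2(p) = 0.433728
  p = 10/65 = 0.153846: log2(p) = -2.700440, -p*log2(p) = 0.415452
  p = 19/65 = 0.292308: log2(p) = -1.774440, -p*log2(p) = 0.518683
H = 0.317299 + 0.449983 + 0.346232 + 0.433728 + 0.415452 + 0.518683 = 2.481377

H = 2.4814 bits/symbol


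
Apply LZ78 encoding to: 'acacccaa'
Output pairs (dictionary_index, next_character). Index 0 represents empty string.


LZ78 encoding steps:
Dictionary: {0: ''}
Step 1: w='' (idx 0), next='a' -> output (0, 'a'), add 'a' as idx 1
Step 2: w='' (idx 0), next='c' -> output (0, 'c'), add 'c' as idx 2
Step 3: w='a' (idx 1), next='c' -> output (1, 'c'), add 'ac' as idx 3
Step 4: w='c' (idx 2), next='c' -> output (2, 'c'), add 'cc' as idx 4
Step 5: w='a' (idx 1), next='a' -> output (1, 'a'), add 'aa' as idx 5


Encoded: [(0, 'a'), (0, 'c'), (1, 'c'), (2, 'c'), (1, 'a')]


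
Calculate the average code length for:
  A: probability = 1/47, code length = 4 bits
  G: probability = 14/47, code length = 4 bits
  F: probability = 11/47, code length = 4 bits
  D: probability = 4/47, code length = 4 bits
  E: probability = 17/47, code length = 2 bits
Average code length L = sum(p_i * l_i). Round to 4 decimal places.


Weighted contributions p_i * l_i:
  A: (1/47) * 4 = 4/47
  G: (14/47) * 4 = 56/47
  F: (11/47) * 4 = 44/47
  D: (4/47) * 4 = 16/47
  E: (17/47) * 2 = 34/47
Sum = (4 + 56 + 44 + 16 + 34)/47 = 154/47

L = 154/47 = 3.2766 bits/symbol


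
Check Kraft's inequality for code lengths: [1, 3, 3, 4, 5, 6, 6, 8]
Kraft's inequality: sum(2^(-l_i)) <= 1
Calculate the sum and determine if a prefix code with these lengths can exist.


Sum = 2^(-1) + 2^(-3) + 2^(-3) + 2^(-4) + 2^(-5) + 2^(-6) + 2^(-6) + 2^(-8)
    = 0.5 + 0.125 + 0.125 + 0.0625 + 0.03125 + 0.015625 + 0.015625 + 0.00390625
    = 225/256 = 0.87890625
Since 0.87890625 <= 1, Kraft's inequality IS satisfied.
A prefix code with these lengths CAN exist.

Kraft sum = 0.87890625. Satisfied.


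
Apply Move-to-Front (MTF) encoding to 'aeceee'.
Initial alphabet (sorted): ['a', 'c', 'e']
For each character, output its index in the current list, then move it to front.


MTF encoding:
'a': index 0 in ['a', 'c', 'e'] -> ['a', 'c', 'e']
'e': index 2 in ['a', 'c', 'e'] -> ['e', 'a', 'c']
'c': index 2 in ['e', 'a', 'c'] -> ['c', 'e', 'a']
'e': index 1 in ['c', 'e', 'a'] -> ['e', 'c', 'a']
'e': index 0 in ['e', 'c', 'a'] -> ['e', 'c', 'a']
'e': index 0 in ['e', 'c', 'a'] -> ['e', 'c', 'a']


Output: [0, 2, 2, 1, 0, 0]


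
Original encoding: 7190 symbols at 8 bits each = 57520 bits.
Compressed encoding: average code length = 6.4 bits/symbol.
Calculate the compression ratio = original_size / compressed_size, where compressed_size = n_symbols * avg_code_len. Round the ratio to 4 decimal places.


original_size = n_symbols * orig_bits = 7190 * 8 = 57520 bits
compressed_size = n_symbols * avg_code_len = 7190 * 6.4 = 46016.0 bits
ratio = original_size / compressed_size = 57520 / 46016.0 = 1.25

Compression ratio = 1.25


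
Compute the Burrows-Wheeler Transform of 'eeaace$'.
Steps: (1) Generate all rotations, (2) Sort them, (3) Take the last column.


Rotations (sorted):
  0: $eeaace -> last char: e
  1: aace$ee -> last char: e
  2: ace$eea -> last char: a
  3: ce$eeaa -> last char: a
  4: e$eeaac -> last char: c
  5: eaace$e -> last char: e
  6: eeaace$ -> last char: $


BWT = eeaace$


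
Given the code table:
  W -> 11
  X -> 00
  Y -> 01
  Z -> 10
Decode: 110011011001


Decoding:
11 -> W
00 -> X
11 -> W
01 -> Y
10 -> Z
01 -> Y


Result: WXWYZY


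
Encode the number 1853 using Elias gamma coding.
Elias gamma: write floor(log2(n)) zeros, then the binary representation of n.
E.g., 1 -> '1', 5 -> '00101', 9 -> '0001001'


num_bits = floor(log2(1853)) + 1 = 11
leading_zeros = num_bits - 1 = 10
binary(1853) = 11100111101

Elias gamma(1853) = '0000000000' + '11100111101' = 000000000011100111101 (21 bits)


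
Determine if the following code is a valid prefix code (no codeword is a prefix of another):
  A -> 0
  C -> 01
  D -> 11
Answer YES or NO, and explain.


Checking each pair (does one codeword prefix another?):
  A='0' vs C='01': prefix -- VIOLATION

NO -- this is NOT a valid prefix code. A (0) is a prefix of C (01).


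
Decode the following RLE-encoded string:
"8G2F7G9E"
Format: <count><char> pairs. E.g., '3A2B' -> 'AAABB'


Expanding each <count><char> pair:
  8G -> 'GGGGGGGG'
  2F -> 'FF'
  7G -> 'GGGGGGG'
  9E -> 'EEEEEEEEE'

Decoded = GGGGGGGGFFGGGGGGGEEEEEEEEE


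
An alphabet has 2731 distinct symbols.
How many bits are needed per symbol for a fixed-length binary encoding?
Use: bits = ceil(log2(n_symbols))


log2(2731) = 11.4152
Bracket: 2^11 = 2048 < 2731 <= 2^12 = 4096
So ceil(log2(2731)) = 12

bits = ceil(log2(2731)) = ceil(11.4152) = 12 bits


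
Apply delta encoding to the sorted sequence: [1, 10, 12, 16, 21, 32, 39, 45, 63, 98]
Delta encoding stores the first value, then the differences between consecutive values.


First value: 1
Deltas:
  10 - 1 = 9
  12 - 10 = 2
  16 - 12 = 4
  21 - 16 = 5
  32 - 21 = 11
  39 - 32 = 7
  45 - 39 = 6
  63 - 45 = 18
  98 - 63 = 35


Delta encoded: [1, 9, 2, 4, 5, 11, 7, 6, 18, 35]


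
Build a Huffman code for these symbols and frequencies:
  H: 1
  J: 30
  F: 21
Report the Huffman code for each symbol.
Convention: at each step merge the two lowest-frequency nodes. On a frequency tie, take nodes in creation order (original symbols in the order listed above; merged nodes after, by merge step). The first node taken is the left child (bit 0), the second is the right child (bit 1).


Huffman tree construction:
Step 1: Merge H(1) + F(21) = 22
Step 2: Merge (H+F)(22) + J(30) = 52
Read each symbol's code off the tree from the root (left child = 0, right child = 1).

Codes:
  H: 00 (length 2)
  J: 1 (length 1)
  F: 01 (length 2)
Average code length: 74/52 = 1.4231 bits/symbol


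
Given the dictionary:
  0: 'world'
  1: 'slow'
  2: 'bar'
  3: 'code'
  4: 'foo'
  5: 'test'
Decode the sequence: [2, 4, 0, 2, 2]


Look up each index in the dictionary:
  2 -> 'bar'
  4 -> 'foo'
  0 -> 'world'
  2 -> 'bar'
  2 -> 'bar'

Decoded: "bar foo world bar bar"


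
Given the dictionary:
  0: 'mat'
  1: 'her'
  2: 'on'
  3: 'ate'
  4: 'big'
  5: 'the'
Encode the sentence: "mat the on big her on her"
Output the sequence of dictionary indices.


Look up each word in the dictionary:
  'mat' -> 0
  'the' -> 5
  'on' -> 2
  'big' -> 4
  'her' -> 1
  'on' -> 2
  'her' -> 1

Encoded: [0, 5, 2, 4, 1, 2, 1]


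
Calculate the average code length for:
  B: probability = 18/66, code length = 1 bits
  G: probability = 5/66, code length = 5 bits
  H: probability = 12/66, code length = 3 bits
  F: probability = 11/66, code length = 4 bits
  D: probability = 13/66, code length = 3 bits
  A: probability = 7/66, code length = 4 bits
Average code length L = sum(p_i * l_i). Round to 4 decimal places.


Weighted contributions p_i * l_i:
  B: (18/66) * 1 = 18/66
  G: (5/66) * 5 = 25/66
  H: (12/66) * 3 = 36/66
  F: (11/66) * 4 = 44/66
  D: (13/66) * 3 = 39/66
  A: (7/66) * 4 = 28/66
Sum = (18 + 25 + 36 + 44 + 39 + 28)/66 = 190/66

L = 190/66 = 2.8788 bits/symbol
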